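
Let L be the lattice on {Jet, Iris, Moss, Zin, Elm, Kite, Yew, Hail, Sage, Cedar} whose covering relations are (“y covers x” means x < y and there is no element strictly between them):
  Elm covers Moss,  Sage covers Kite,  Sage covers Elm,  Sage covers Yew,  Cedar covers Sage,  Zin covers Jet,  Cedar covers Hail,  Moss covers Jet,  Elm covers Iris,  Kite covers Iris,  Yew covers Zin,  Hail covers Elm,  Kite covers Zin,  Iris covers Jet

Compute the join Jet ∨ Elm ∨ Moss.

Elm

Common upper bounds of {Jet, Elm, Moss}: Cedar, Elm, Hail, Sage.
The least among these is Elm.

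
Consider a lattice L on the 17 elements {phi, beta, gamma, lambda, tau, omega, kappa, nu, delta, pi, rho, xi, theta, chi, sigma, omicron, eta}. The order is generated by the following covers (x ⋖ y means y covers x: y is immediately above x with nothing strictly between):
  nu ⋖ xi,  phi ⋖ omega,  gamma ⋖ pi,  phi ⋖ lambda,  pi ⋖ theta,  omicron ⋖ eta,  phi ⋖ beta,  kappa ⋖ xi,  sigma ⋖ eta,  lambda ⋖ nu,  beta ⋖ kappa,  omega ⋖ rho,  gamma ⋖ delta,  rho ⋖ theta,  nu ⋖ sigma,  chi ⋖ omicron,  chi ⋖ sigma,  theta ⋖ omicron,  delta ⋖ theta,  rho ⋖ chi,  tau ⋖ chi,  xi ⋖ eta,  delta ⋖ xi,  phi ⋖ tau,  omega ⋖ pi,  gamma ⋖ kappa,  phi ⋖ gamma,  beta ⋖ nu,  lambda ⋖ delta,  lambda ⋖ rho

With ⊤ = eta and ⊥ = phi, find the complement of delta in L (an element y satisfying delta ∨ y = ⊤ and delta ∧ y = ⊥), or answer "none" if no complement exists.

For every candidate y, either delta ∨ y ≠ eta or delta ∧ y ≠ phi; no complement exists.

none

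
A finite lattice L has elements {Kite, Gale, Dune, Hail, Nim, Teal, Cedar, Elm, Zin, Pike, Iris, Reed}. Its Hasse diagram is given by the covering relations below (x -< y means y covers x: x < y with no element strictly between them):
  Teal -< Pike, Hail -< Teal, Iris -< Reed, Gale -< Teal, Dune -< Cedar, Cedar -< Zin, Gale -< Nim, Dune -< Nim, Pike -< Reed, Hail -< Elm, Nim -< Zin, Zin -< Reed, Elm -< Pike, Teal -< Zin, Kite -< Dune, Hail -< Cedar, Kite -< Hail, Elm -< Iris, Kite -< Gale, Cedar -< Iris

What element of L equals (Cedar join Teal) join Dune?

Cedar ∨ Teal = Zin
Zin ∨ Dune = Zin

Zin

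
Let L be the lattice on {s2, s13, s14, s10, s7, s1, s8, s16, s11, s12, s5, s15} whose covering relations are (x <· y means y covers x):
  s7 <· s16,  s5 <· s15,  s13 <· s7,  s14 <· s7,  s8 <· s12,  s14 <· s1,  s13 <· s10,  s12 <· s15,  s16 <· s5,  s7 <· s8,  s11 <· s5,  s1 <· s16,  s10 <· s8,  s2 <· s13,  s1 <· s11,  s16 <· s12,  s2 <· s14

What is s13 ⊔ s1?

Common upper bounds of {s13, s1}: s12, s15, s16, s5.
The least among these is s16.

s16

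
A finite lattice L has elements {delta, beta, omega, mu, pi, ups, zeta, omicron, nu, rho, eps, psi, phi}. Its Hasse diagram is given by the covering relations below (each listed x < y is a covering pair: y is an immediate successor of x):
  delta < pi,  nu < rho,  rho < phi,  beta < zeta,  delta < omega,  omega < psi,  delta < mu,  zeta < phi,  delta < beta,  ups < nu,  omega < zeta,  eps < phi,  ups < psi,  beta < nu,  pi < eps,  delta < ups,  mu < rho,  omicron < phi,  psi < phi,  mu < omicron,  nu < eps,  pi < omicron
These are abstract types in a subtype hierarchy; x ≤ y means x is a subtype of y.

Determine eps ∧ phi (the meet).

Common lower bounds of {eps, phi}: beta, delta, eps, nu, pi, ups.
The greatest among these is eps.

eps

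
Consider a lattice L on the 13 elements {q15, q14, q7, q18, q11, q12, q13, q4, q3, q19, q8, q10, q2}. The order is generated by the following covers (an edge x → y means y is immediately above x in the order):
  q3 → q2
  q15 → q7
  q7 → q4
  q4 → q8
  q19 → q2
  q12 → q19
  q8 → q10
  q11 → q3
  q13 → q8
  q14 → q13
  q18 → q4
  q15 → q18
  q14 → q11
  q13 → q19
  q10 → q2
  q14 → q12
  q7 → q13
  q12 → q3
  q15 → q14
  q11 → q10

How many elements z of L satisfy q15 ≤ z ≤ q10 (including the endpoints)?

The interval [q15, q10] = {q10, q11, q13, q14, q15, q18, q4, q7, q8}, which has 9 elements.

9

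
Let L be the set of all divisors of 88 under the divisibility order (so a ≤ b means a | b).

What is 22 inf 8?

2

In the divisibility order, the meet is the greatest common divisor: gcd(22, 8) = 2.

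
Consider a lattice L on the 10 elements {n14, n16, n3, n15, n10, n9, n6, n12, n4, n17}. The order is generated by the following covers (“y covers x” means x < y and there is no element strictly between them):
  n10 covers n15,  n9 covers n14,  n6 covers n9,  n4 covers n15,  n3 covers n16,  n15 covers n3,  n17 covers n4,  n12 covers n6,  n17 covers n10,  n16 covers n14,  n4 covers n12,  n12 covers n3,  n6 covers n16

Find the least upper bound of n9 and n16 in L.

Common upper bounds of {n9, n16}: n12, n17, n4, n6.
The least among these is n6.

n6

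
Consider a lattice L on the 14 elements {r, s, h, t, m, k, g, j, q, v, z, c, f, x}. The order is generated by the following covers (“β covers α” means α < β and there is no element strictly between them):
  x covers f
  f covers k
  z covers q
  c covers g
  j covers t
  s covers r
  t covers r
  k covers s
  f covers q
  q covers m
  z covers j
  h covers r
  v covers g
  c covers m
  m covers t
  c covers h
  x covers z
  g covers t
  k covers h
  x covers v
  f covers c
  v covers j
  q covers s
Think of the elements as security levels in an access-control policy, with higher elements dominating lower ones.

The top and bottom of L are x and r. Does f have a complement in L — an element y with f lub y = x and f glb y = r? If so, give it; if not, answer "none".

For every candidate y, either f ∨ y ≠ x or f ∧ y ≠ r; no complement exists.

none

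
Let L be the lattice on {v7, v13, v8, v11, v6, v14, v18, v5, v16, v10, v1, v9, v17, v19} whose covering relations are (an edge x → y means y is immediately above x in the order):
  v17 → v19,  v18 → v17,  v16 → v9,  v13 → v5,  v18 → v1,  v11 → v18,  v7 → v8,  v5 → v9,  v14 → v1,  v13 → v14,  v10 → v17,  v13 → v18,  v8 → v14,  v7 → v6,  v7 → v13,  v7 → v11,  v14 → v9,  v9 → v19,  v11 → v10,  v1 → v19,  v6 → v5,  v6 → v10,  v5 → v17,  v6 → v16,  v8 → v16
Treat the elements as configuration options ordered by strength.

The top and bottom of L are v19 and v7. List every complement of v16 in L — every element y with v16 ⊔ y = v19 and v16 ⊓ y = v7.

Need y with v16 ∨ y = v19 and v16 ∧ y = v7.
Checking each element gives: v11, v18.

v11, v18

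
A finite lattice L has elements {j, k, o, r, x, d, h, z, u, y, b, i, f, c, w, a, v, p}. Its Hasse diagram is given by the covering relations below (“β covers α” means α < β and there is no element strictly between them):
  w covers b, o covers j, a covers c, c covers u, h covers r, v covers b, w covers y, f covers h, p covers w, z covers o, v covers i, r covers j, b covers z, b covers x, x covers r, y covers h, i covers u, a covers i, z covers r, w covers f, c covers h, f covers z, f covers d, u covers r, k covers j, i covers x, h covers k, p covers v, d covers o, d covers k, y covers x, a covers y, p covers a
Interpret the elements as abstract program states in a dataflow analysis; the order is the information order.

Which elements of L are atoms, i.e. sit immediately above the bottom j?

The atoms are exactly the elements that cover j: k, o, r.

k, o, r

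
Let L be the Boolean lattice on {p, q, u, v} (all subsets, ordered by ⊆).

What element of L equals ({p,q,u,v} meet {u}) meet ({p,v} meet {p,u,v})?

{}

{p,q,u,v} ∧ {u} = {u}
{p,v} ∧ {p,u,v} = {p,v}
{u} ∧ {p,v} = {}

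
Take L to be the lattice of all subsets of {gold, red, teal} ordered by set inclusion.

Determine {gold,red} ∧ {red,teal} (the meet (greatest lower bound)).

Under ⊆, meet is intersection: {gold,red} ∩ {red,teal} = {red}.

{red}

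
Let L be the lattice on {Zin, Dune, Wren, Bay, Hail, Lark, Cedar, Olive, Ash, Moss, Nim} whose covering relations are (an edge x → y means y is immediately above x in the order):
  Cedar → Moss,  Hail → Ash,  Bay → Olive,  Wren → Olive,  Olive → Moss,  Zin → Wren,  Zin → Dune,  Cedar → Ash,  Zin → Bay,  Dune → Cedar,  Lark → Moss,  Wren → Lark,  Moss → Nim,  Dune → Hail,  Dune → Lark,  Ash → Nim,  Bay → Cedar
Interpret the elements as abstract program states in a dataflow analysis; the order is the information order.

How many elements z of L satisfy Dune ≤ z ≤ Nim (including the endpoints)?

7

The interval [Dune, Nim] = {Ash, Cedar, Dune, Hail, Lark, Moss, Nim}, which has 7 elements.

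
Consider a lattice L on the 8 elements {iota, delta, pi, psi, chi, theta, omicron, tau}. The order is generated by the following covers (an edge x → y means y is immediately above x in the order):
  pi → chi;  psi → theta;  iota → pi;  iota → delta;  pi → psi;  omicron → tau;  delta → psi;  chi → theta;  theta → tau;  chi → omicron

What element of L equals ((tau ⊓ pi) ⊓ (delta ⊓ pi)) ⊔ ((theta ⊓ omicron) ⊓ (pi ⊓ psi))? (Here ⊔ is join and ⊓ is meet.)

tau ∧ pi = pi
delta ∧ pi = iota
pi ∧ iota = iota
theta ∧ omicron = chi
pi ∧ psi = pi
chi ∧ pi = pi
iota ∨ pi = pi

pi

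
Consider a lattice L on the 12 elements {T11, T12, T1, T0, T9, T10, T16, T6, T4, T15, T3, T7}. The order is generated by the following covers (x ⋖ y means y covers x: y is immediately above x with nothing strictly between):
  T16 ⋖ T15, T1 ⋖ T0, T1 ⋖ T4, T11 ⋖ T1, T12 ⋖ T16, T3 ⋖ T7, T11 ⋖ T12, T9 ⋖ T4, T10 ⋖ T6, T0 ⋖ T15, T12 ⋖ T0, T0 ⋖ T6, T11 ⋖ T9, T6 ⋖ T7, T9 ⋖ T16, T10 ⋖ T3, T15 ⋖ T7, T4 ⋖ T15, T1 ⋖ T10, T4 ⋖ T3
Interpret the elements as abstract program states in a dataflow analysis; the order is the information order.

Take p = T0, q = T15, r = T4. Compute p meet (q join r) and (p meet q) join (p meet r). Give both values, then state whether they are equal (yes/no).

T0; T0; yes

q join r = T15, so p meet (q join r) = T0 meet T15 = T0.
p meet q = T0 and p meet r = T1, so (p meet q) join (p meet r) = T0 join T1 = T0.
Equal: yes.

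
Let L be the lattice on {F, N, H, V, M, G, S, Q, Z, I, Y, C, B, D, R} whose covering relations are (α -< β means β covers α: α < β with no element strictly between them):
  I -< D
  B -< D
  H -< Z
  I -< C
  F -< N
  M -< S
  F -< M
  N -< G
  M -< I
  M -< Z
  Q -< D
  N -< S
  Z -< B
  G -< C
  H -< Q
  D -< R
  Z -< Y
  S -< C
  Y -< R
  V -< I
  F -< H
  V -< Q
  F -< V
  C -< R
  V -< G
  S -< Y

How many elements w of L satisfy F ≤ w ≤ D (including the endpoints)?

The interval [F, D] = {B, D, F, H, I, M, Q, V, Z}, which has 9 elements.

9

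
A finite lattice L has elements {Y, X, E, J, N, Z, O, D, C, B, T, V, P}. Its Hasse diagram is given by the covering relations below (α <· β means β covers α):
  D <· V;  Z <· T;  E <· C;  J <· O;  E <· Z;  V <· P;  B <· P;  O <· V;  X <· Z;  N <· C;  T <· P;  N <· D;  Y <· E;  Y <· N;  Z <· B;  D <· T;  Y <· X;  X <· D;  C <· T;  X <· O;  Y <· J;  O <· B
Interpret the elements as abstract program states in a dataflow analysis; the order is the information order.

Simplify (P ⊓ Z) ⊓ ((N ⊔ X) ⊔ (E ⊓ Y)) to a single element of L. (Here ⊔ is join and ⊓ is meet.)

X

P ∧ Z = Z
N ∨ X = D
E ∧ Y = Y
D ∨ Y = D
Z ∧ D = X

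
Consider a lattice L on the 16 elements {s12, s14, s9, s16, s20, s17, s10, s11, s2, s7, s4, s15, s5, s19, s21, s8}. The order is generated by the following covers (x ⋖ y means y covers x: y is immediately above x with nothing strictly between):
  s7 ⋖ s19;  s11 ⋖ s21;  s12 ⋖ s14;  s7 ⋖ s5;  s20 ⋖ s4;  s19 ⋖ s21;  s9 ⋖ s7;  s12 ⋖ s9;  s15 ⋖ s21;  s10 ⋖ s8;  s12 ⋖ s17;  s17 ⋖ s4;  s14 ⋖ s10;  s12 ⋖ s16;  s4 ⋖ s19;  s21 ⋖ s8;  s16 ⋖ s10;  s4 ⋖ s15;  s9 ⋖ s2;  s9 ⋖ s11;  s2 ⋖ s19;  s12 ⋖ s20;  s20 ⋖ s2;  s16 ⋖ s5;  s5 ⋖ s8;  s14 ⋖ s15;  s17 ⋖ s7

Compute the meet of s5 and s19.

Common lower bounds of {s5, s19}: s12, s17, s7, s9.
The greatest among these is s7.

s7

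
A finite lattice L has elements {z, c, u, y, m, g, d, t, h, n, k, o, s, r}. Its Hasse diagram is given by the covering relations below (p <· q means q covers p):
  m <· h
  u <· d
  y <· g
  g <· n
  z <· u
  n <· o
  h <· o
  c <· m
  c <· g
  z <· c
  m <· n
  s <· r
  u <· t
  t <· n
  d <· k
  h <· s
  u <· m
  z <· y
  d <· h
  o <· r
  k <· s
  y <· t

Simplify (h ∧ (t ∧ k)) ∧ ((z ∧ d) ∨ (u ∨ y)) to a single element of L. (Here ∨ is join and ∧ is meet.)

t ∧ k = u
h ∧ u = u
z ∧ d = z
u ∨ y = t
z ∨ t = t
u ∧ t = u

u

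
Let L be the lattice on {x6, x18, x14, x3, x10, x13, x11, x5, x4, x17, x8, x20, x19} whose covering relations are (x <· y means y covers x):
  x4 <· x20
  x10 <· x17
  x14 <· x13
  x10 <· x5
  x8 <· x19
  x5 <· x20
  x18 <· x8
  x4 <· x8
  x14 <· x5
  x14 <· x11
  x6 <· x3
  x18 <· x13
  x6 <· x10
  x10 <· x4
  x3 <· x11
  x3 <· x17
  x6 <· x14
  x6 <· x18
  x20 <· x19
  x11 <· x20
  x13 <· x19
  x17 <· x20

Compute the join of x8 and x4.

Common upper bounds of {x8, x4}: x19, x8.
The least among these is x8.

x8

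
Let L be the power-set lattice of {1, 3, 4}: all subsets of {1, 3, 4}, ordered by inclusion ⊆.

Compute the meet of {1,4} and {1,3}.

{1}

Under ⊆, meet is intersection: {1,4} ∩ {1,3} = {1}.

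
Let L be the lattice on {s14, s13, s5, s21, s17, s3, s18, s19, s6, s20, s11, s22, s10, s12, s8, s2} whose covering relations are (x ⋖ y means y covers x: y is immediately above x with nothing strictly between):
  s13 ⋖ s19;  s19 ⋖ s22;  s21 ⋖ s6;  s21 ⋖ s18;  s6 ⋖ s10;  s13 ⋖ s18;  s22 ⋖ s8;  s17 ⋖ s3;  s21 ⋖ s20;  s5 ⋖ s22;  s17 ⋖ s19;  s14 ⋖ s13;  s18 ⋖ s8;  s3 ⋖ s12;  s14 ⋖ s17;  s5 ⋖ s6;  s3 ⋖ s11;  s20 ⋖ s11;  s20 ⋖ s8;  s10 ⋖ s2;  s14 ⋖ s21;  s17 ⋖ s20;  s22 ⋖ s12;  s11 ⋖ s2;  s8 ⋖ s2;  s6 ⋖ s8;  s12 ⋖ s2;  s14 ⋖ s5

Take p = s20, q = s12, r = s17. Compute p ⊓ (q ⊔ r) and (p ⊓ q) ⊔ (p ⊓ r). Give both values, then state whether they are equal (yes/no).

s17; s17; yes

q ⊔ r = s12, so p ⊓ (q ⊔ r) = s20 ⊓ s12 = s17.
p ⊓ q = s17 and p ⊓ r = s17, so (p ⊓ q) ⊔ (p ⊓ r) = s17 ⊔ s17 = s17.
Equal: yes.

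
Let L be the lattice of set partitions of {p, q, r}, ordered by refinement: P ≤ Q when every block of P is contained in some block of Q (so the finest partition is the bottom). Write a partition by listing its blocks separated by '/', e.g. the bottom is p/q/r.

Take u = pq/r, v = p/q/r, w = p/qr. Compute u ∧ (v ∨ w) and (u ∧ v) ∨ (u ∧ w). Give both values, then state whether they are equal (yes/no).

v ∨ w = p/qr, so u ∧ (v ∨ w) = pq/r ∧ p/qr = p/q/r.
u ∧ v = p/q/r and u ∧ w = p/q/r, so (u ∧ v) ∨ (u ∧ w) = p/q/r ∨ p/q/r = p/q/r.
Equal: yes.

p/q/r; p/q/r; yes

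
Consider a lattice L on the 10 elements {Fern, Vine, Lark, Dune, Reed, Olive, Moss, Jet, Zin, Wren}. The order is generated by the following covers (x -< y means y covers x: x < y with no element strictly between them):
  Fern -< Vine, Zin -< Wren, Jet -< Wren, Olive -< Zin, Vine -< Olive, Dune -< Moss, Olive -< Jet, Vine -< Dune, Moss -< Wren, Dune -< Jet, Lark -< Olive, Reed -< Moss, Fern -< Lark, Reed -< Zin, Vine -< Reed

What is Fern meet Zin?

Common lower bounds of {Fern, Zin}: Fern.
The greatest among these is Fern.

Fern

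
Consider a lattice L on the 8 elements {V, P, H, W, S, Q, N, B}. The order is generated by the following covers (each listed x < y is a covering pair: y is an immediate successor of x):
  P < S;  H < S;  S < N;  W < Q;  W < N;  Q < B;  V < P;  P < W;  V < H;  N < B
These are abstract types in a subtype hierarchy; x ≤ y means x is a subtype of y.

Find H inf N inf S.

H

Common lower bounds of {H, N, S}: H, V.
The greatest among these is H.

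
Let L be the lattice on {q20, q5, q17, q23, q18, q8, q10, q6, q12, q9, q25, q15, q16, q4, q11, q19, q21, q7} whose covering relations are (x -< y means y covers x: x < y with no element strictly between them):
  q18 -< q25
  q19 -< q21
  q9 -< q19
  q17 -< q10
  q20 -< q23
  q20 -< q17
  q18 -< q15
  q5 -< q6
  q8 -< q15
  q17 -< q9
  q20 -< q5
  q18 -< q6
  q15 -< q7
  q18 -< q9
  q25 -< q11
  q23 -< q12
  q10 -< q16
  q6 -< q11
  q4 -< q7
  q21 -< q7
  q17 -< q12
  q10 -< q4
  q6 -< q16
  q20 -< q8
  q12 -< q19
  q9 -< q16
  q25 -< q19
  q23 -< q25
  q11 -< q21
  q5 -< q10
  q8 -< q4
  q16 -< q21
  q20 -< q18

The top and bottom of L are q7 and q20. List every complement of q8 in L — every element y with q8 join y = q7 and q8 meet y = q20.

Need y with q8 ∨ y = q7 and q8 ∧ y = q20.
Checking each element gives: q11, q12, q16, q19, q21, q23, q25, q6, q9.

q11, q12, q16, q19, q21, q23, q25, q6, q9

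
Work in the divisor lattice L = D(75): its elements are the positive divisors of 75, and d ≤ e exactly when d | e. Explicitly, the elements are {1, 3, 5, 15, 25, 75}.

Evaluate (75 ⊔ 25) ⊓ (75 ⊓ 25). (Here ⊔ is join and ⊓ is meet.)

75 ∨ 25 = 75
75 ∧ 25 = 25
75 ∧ 25 = 25

25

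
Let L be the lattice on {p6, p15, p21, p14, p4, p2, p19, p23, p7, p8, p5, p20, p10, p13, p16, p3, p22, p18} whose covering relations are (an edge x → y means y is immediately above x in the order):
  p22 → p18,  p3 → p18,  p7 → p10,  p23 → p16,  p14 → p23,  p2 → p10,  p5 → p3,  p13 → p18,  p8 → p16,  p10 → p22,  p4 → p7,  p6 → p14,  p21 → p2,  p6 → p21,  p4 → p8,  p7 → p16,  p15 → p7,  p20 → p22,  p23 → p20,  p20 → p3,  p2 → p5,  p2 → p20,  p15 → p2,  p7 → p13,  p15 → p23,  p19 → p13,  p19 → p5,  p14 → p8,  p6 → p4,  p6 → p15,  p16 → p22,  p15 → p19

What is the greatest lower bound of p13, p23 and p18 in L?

p15

Common lower bounds of {p13, p23, p18}: p15, p6.
The greatest among these is p15.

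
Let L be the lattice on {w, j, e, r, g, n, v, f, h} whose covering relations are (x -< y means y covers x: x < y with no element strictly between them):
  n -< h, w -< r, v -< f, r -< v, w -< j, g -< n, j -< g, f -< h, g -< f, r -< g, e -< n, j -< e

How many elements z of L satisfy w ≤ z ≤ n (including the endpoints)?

The interval [w, n] = {e, g, j, n, r, w}, which has 6 elements.

6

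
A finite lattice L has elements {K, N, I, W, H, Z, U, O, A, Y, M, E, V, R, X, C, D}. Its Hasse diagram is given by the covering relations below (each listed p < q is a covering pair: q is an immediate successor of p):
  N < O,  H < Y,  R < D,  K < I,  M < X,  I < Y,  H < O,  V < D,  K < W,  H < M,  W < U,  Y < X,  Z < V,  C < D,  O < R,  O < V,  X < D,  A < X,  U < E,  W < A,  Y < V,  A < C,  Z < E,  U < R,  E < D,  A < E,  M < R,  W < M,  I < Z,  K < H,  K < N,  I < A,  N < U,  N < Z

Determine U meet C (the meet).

W

Common lower bounds of {U, C}: K, W.
The greatest among these is W.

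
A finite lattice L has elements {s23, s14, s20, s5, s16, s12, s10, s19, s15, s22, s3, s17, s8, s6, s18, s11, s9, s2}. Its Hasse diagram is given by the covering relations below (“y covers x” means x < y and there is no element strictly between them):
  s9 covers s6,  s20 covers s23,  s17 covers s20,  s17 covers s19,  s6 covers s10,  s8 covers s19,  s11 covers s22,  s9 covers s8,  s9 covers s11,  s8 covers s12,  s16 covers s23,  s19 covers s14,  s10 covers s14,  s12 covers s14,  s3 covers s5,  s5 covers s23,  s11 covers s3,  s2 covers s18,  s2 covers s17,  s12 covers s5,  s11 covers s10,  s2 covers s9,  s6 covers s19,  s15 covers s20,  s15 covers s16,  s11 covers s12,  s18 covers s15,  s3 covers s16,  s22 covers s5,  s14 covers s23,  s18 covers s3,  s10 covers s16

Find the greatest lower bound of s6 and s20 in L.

Common lower bounds of {s6, s20}: s23.
The greatest among these is s23.

s23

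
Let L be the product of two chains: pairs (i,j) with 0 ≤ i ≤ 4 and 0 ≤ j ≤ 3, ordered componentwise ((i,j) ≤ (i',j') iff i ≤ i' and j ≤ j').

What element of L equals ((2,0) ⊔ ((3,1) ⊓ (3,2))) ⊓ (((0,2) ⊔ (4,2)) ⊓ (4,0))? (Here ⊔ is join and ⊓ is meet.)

(3,0)

(3,1) ∧ (3,2) = (3,1)
(2,0) ∨ (3,1) = (3,1)
(0,2) ∨ (4,2) = (4,2)
(4,2) ∧ (4,0) = (4,0)
(3,1) ∧ (4,0) = (3,0)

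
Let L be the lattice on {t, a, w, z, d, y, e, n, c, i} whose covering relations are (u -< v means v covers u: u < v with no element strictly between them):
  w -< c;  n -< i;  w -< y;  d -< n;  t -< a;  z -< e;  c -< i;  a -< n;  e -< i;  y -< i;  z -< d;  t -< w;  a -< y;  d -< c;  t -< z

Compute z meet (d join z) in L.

d ∨ z = d
z ∧ d = z

z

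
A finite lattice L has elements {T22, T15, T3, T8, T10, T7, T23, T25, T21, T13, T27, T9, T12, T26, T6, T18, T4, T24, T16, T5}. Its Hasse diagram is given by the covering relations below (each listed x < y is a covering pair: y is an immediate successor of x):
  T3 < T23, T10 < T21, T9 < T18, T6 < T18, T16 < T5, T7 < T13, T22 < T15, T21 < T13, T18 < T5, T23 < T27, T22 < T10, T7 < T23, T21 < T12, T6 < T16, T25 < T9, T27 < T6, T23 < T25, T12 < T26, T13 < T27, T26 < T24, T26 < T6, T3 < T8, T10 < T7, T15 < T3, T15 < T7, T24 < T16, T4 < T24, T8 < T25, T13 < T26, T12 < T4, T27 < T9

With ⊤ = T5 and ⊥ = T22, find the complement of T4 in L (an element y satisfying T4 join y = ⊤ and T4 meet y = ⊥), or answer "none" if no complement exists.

T8

Need y with T4 ∨ y = T5 and T4 ∧ y = T22.
Checking each element gives: T8.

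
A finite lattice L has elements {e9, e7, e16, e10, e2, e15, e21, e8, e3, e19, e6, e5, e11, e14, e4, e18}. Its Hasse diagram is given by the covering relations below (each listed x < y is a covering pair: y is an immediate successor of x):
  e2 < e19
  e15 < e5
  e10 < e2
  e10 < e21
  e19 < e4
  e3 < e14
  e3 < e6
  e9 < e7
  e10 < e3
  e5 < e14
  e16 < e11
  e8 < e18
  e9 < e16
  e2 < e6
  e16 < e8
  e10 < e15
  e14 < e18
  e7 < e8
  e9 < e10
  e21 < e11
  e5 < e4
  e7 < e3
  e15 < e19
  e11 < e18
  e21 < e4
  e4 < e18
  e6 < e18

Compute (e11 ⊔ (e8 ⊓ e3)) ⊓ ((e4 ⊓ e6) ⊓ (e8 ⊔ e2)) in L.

e2

e8 ∧ e3 = e7
e11 ∨ e7 = e18
e4 ∧ e6 = e2
e8 ∨ e2 = e18
e2 ∧ e18 = e2
e18 ∧ e2 = e2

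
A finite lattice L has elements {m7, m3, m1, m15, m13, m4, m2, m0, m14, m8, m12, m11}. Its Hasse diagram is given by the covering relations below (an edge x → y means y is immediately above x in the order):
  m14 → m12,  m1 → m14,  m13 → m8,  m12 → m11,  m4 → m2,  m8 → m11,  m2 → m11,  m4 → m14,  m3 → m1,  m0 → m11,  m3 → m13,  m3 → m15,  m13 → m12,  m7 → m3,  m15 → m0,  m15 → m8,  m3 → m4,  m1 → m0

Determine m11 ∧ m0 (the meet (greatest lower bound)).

m0

Common lower bounds of {m11, m0}: m0, m1, m15, m3, m7.
The greatest among these is m0.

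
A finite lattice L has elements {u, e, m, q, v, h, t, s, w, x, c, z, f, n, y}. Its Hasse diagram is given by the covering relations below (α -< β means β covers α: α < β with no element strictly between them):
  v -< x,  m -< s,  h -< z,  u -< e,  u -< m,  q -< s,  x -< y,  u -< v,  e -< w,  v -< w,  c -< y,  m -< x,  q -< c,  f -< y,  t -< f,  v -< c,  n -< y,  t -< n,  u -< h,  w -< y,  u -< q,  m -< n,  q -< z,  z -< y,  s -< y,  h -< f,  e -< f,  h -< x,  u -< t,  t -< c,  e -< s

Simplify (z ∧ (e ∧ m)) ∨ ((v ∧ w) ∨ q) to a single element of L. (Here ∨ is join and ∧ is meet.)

e ∧ m = u
z ∧ u = u
v ∧ w = v
v ∨ q = c
u ∨ c = c

c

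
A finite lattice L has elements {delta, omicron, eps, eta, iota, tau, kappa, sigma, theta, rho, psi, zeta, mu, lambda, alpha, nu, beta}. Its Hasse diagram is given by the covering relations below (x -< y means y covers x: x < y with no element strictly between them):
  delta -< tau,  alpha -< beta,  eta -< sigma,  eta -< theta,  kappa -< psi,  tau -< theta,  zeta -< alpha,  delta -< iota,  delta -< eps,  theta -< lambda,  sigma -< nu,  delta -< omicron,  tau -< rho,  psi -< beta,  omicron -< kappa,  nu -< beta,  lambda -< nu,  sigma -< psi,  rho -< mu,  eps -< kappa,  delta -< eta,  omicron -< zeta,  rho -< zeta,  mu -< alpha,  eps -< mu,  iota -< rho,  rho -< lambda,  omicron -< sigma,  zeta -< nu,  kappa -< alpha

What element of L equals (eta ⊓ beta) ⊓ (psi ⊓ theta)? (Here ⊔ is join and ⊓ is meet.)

eta

eta ∧ beta = eta
psi ∧ theta = eta
eta ∧ eta = eta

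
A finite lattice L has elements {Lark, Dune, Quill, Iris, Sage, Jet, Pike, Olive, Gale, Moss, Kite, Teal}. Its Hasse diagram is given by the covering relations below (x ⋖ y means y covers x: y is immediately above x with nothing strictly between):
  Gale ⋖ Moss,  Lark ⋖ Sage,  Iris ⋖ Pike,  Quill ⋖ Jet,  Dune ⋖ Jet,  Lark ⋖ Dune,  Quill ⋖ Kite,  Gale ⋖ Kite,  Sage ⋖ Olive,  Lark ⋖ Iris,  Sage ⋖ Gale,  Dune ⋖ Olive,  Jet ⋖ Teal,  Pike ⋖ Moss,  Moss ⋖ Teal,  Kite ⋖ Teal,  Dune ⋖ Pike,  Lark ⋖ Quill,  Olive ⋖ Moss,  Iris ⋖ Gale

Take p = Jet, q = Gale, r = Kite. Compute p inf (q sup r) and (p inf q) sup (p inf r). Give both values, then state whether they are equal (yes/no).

Quill; Quill; yes

q sup r = Kite, so p inf (q sup r) = Jet inf Kite = Quill.
p inf q = Lark and p inf r = Quill, so (p inf q) sup (p inf r) = Lark sup Quill = Quill.
Equal: yes.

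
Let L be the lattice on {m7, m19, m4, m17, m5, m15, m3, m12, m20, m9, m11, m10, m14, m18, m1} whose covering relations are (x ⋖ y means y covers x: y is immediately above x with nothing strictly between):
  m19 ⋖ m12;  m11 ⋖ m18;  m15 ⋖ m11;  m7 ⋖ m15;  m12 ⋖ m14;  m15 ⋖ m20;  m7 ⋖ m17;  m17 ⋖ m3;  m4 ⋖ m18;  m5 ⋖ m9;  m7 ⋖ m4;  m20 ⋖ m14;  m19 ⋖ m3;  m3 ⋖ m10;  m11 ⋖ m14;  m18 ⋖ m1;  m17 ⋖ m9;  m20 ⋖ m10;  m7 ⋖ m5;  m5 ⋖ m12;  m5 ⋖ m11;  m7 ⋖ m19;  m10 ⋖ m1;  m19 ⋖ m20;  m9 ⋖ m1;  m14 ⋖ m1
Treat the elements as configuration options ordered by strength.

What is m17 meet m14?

m7

Common lower bounds of {m17, m14}: m7.
The greatest among these is m7.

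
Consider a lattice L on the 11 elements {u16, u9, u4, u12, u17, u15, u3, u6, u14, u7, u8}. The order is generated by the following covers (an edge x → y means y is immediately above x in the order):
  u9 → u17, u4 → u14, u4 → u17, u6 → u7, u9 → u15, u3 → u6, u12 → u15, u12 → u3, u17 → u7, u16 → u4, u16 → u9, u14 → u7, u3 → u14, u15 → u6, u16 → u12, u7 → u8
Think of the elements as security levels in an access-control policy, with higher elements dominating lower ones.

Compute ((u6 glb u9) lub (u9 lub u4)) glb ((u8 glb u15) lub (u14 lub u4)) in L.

u17

u6 ∧ u9 = u9
u9 ∨ u4 = u17
u9 ∨ u17 = u17
u8 ∧ u15 = u15
u14 ∨ u4 = u14
u15 ∨ u14 = u7
u17 ∧ u7 = u17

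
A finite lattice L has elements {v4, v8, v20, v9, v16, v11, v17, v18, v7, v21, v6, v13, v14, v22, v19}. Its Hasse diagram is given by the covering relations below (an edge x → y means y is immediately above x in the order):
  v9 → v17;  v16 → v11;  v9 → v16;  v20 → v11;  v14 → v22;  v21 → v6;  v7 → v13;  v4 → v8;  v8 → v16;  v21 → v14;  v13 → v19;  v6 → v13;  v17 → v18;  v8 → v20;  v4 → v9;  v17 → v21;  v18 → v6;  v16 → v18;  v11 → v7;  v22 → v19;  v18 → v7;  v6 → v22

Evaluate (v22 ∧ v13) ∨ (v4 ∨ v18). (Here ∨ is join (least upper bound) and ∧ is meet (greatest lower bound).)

v6

v22 ∧ v13 = v6
v4 ∨ v18 = v18
v6 ∨ v18 = v6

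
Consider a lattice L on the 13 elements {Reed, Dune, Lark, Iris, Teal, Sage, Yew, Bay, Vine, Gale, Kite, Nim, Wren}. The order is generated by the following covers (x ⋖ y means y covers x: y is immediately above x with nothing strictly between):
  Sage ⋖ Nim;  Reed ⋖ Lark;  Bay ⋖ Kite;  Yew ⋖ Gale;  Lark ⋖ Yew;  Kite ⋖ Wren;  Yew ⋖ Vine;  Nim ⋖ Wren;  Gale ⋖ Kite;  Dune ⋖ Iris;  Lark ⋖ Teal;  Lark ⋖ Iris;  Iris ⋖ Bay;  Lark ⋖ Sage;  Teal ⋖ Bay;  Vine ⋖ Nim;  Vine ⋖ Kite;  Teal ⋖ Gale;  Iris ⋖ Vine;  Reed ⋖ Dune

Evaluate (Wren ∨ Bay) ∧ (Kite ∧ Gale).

Wren ∨ Bay = Wren
Kite ∧ Gale = Gale
Wren ∧ Gale = Gale

Gale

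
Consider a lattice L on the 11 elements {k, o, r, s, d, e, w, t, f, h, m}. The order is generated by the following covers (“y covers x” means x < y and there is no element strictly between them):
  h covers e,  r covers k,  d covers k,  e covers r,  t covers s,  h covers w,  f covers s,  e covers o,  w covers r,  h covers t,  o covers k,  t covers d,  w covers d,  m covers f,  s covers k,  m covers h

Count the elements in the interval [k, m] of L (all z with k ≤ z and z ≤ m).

11

The interval [k, m] = {d, e, f, h, k, m, o, r, s, t, w}, which has 11 elements.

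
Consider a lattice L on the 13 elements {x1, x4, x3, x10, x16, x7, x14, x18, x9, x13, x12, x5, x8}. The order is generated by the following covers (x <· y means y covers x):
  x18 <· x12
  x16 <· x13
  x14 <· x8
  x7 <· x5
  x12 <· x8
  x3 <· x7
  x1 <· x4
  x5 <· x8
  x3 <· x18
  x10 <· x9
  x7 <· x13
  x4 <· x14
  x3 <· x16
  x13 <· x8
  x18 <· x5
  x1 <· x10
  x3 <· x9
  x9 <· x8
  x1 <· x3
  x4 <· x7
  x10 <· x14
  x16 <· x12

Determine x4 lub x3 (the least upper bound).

x7

Common upper bounds of {x4, x3}: x13, x5, x7, x8.
The least among these is x7.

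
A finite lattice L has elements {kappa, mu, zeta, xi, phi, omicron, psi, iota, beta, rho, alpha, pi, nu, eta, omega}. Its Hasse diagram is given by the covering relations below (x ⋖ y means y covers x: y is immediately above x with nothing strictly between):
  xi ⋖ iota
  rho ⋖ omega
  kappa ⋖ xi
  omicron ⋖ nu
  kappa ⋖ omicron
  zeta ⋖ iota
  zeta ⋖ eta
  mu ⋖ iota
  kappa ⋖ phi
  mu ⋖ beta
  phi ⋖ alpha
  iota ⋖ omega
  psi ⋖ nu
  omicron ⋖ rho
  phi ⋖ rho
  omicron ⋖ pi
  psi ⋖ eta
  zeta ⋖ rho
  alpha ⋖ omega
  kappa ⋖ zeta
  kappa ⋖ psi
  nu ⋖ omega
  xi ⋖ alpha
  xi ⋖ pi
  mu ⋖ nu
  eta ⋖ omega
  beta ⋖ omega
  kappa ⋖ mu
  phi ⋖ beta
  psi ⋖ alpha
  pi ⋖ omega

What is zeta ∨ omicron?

rho

Common upper bounds of {zeta, omicron}: omega, rho.
The least among these is rho.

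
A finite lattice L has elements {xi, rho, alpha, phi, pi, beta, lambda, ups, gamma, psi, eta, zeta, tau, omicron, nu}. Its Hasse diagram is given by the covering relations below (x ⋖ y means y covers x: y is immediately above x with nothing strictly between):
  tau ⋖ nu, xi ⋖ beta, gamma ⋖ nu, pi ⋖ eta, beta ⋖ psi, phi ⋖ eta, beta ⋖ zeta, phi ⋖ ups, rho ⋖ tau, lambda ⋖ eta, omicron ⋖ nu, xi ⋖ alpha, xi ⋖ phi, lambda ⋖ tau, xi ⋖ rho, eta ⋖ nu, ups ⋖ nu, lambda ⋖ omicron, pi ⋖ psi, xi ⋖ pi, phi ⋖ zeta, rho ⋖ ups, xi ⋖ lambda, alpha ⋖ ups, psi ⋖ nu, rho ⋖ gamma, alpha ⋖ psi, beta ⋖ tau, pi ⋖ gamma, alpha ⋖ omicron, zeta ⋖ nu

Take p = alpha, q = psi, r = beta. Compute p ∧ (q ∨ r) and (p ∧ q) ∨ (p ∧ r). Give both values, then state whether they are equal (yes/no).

alpha; alpha; yes

q ∨ r = psi, so p ∧ (q ∨ r) = alpha ∧ psi = alpha.
p ∧ q = alpha and p ∧ r = xi, so (p ∧ q) ∨ (p ∧ r) = alpha ∨ xi = alpha.
Equal: yes.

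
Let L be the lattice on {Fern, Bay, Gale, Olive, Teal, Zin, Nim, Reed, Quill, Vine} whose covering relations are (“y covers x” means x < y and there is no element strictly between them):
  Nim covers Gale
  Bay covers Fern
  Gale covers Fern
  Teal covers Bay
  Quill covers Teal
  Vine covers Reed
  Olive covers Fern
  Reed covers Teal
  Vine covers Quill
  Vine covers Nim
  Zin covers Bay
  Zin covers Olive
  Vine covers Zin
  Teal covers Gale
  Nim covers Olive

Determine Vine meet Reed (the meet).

Reed

Common lower bounds of {Vine, Reed}: Bay, Fern, Gale, Reed, Teal.
The greatest among these is Reed.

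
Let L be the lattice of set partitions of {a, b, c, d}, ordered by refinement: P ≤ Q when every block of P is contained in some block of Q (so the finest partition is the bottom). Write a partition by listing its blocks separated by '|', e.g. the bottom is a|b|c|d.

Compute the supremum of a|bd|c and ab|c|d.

The join of a|bd|c and ab|c|d merges any blocks that overlap across the partitions, giving abd|c.

abd|c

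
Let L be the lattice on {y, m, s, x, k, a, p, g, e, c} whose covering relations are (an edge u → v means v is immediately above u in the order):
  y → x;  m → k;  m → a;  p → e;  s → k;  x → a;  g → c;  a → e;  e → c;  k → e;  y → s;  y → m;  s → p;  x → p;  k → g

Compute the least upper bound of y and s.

s

Common upper bounds of {y, s}: c, e, g, k, p, s.
The least among these is s.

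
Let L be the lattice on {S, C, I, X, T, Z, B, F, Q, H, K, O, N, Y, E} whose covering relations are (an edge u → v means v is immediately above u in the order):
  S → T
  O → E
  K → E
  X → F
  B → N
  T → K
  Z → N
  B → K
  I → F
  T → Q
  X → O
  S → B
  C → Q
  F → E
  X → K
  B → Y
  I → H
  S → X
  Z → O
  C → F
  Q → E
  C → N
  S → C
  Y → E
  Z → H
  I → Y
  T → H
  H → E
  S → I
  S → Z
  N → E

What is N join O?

Common upper bounds of {N, O}: E.
The least among these is E.

E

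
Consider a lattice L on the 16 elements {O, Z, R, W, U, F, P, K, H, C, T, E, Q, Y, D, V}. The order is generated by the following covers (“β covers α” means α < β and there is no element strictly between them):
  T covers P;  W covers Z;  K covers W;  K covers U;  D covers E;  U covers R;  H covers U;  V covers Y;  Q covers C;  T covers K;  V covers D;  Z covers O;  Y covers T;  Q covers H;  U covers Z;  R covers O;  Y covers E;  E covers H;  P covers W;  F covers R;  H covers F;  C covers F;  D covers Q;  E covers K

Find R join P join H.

Y

Common upper bounds of {R, P, H}: V, Y.
The least among these is Y.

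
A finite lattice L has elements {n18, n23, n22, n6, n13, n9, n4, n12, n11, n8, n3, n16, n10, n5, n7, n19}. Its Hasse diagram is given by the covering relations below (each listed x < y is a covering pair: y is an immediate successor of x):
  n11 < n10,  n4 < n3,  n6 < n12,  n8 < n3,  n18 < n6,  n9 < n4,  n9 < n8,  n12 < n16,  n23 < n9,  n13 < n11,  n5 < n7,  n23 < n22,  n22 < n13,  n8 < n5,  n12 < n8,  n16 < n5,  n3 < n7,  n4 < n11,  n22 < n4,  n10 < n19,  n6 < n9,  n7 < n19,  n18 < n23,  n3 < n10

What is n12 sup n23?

Common upper bounds of {n12, n23}: n10, n19, n3, n5, n7, n8.
The least among these is n8.

n8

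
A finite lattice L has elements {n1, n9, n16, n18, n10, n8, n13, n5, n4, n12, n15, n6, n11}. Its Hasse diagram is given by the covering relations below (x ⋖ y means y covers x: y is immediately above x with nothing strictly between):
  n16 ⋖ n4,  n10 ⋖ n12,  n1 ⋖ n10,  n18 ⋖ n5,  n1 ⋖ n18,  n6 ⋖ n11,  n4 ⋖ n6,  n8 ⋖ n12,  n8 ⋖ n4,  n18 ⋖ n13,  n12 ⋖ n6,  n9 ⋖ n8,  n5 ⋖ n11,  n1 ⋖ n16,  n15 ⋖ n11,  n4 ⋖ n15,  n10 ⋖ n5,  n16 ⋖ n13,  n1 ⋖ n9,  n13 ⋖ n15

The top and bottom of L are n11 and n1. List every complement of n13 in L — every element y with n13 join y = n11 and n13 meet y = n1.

n10, n12

Need y with n13 ∨ y = n11 and n13 ∧ y = n1.
Checking each element gives: n10, n12.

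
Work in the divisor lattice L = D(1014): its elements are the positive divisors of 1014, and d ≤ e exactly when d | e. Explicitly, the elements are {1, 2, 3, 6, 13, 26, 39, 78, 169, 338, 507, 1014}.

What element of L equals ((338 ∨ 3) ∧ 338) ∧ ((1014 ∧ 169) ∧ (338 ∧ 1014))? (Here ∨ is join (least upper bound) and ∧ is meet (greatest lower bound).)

338 ∨ 3 = 1014
1014 ∧ 338 = 338
1014 ∧ 169 = 169
338 ∧ 1014 = 338
169 ∧ 338 = 169
338 ∧ 169 = 169

169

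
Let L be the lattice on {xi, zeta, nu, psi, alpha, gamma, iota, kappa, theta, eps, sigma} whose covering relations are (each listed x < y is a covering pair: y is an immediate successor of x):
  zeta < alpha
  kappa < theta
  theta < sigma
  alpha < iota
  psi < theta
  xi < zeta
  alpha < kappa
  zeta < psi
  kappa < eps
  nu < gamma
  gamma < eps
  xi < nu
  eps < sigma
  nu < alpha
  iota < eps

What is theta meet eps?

Common lower bounds of {theta, eps}: alpha, kappa, nu, xi, zeta.
The greatest among these is kappa.

kappa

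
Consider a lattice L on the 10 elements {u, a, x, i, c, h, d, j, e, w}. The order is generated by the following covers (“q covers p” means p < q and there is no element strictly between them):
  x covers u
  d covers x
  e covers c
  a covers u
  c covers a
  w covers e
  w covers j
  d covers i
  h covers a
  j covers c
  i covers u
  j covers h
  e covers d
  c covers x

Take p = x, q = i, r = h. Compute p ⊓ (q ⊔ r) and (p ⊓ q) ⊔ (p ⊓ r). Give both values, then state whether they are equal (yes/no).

q ⊔ r = w, so p ⊓ (q ⊔ r) = x ⊓ w = x.
p ⊓ q = u and p ⊓ r = u, so (p ⊓ q) ⊔ (p ⊓ r) = u ⊔ u = u.
Equal: no.

x; u; no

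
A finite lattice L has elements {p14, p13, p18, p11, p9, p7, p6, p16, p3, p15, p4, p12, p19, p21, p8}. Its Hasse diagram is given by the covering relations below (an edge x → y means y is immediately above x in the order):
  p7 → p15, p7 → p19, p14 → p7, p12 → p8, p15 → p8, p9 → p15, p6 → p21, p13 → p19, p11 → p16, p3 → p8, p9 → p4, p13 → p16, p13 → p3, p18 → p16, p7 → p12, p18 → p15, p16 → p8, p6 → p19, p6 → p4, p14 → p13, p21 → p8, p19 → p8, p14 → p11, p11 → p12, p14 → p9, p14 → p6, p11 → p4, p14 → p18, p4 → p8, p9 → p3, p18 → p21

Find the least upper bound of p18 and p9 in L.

p15

Common upper bounds of {p18, p9}: p15, p8.
The least among these is p15.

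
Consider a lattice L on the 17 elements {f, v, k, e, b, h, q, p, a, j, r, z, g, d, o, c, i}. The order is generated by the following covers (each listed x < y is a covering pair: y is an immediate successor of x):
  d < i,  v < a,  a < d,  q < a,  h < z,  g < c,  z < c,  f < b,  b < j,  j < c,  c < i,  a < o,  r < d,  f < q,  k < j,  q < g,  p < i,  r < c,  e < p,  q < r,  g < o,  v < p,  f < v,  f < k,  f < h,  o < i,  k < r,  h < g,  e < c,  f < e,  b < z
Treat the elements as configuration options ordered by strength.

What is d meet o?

Common lower bounds of {d, o}: a, f, q, v.
The greatest among these is a.

a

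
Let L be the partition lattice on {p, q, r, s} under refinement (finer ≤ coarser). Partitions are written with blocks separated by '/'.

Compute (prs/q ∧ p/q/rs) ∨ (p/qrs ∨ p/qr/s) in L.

prs/q ∧ p/q/rs = p/q/rs
p/qrs ∨ p/qr/s = p/qrs
p/q/rs ∨ p/qrs = p/qrs

p/qrs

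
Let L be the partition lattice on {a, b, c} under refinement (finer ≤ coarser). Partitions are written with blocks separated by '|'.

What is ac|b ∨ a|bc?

abc

Common upper bounds of {ac|b, a|bc}: abc.
The least among these is abc.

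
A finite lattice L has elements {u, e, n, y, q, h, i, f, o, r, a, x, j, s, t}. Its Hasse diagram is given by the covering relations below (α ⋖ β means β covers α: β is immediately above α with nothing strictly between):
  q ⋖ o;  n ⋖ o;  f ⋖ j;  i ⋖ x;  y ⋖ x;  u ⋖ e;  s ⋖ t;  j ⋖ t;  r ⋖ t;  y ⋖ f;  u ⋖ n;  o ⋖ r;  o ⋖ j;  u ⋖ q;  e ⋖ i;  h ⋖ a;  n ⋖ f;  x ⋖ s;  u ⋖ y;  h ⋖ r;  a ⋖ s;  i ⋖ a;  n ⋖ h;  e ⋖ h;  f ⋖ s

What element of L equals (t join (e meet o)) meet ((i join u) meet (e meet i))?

e ∧ o = u
t ∨ u = t
i ∨ u = i
e ∧ i = e
i ∧ e = e
t ∧ e = e

e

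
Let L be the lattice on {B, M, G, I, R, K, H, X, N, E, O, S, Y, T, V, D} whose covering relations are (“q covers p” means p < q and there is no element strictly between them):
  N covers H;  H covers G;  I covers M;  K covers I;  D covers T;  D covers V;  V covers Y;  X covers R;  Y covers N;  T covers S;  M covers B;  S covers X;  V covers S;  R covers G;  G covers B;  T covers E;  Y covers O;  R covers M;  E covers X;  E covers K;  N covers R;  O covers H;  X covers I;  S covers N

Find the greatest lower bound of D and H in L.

Common lower bounds of {D, H}: B, G, H.
The greatest among these is H.

H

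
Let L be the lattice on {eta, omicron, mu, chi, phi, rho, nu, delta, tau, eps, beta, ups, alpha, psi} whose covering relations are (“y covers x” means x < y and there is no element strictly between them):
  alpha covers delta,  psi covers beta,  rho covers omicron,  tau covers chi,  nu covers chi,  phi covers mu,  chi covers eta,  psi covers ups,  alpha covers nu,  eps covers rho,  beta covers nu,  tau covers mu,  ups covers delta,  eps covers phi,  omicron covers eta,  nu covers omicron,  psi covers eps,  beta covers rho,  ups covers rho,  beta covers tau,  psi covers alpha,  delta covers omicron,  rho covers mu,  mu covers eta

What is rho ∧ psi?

Common lower bounds of {rho, psi}: eta, mu, omicron, rho.
The greatest among these is rho.

rho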